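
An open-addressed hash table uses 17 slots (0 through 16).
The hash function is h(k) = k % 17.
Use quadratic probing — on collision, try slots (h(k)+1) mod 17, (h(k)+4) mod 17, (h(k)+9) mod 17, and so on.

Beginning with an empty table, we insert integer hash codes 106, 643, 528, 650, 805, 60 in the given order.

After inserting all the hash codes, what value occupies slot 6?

106 hashes to 4; slot 4 is free -> place at 4.
643 hashes to 14; slot 14 is free -> place at 14.
528 hashes to 1; slot 1 is free -> place at 1.
650 hashes to 4; 4 taken -> place at 5.
805 hashes to 6; slot 6 is free -> place at 6.
60 hashes to 9; slot 9 is free -> place at 9.
Table: [-, 528, -, -, 106, 650, 805, -, -, 60, -, -, -, -, 643, -, -]

805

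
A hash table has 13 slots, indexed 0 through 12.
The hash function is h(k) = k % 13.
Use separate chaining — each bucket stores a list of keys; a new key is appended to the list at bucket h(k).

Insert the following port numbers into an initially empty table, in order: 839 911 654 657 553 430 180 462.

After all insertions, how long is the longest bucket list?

839 → bucket 7
911 → bucket 1
654 → bucket 4
657 → bucket 7 (collision)
553 → bucket 7 (collision)
430 → bucket 1 (collision)
180 → bucket 11
462 → bucket 7 (collision)
Final buckets:
0: _
1: 911 -> 430
2: _
3: _
4: 654
5: _
6: _
7: 839 -> 657 -> 553 -> 462
8: _
9: _
10: _
11: 180
12: _

4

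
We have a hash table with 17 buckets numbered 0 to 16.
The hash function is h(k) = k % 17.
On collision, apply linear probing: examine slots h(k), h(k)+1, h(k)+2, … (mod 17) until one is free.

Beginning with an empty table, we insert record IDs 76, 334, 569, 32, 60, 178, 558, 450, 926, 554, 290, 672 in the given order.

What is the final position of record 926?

76 hashes to 8; slot 8 is free -> place at 8.
334 hashes to 11; slot 11 is free -> place at 11.
569 hashes to 8; 8 taken -> place at 9.
32 hashes to 15; slot 15 is free -> place at 15.
60 hashes to 9; 9 taken -> place at 10.
178 hashes to 8; 8,9,10,11 taken -> place at 12.
558 hashes to 14; slot 14 is free -> place at 14.
450 hashes to 8; 8,9,10,11,12 taken -> place at 13.
926 hashes to 8; 8,9,10,11,12,13,14,15 taken -> place at 16.
554 hashes to 10; 10,11,12,13,14,15,16 taken -> place at 0.
290 hashes to 1; slot 1 is free -> place at 1.
672 hashes to 9; 9,10,11,12,13,14,15,16,0,1 taken -> place at 2.
Table: [554, 290, 672, ., ., ., ., ., 76, 569, 60, 334, 178, 450, 558, 32, 926]

16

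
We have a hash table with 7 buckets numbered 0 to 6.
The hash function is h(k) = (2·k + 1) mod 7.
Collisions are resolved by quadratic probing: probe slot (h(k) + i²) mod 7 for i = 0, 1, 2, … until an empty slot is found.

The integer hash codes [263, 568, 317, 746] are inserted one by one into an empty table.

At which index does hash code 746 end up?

263 hashes to 2; slot 2 is free → place at 2.
568 hashes to 3; slot 3 is free → place at 3.
317 hashes to 5; slot 5 is free → place at 5.
746 hashes to 2; 2,3 taken → place at 6.
Table: [—, —, 263, 568, —, 317, 746]

6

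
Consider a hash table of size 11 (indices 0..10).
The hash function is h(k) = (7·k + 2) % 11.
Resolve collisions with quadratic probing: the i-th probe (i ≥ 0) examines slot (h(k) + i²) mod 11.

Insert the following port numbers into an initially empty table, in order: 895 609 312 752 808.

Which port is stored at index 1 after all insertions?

Insert 895: h=8, slot 8 empty -> index 8.
Insert 609: h=8, slot 8 occupied -> index 9.
Insert 312: h=8, slots 8,9 occupied -> index 1.
Insert 752: h=8, slots 8,9,1 occupied -> index 6.
Insert 808: h=4, slot 4 empty -> index 4.
Table: [∅, 312, ∅, ∅, 808, ∅, 752, ∅, 895, 609, ∅]

312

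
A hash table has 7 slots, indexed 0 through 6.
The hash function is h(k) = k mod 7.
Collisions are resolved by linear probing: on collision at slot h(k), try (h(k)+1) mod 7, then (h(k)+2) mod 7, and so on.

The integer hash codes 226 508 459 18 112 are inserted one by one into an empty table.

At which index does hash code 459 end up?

5

226 hashes to 2; slot 2 is free => place at 2.
508 hashes to 4; slot 4 is free => place at 4.
459 hashes to 4; 4 taken => place at 5.
18 hashes to 4; 4,5 taken => place at 6.
112 hashes to 0; slot 0 is free => place at 0.
Table: [112, —, 226, —, 508, 459, 18]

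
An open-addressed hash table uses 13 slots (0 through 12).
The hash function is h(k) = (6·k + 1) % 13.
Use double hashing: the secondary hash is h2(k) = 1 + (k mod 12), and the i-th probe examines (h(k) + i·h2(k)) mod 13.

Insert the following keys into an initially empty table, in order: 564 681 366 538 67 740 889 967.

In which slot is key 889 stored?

7

564: h=5 -> slot 5
681: h=5, h2=10, probe 5,2 -> slot 2
366: h=0 -> slot 0
538: h=5, h2=11, probe 5,3 -> slot 3
67: h=0, h2=8, probe 0,8 -> slot 8
740: h=8, h2=9, probe 8,4 -> slot 4
889: h=5, h2=2, probe 5,7 -> slot 7
967: h=5, h2=8, probe 5,0,8,3,11 -> slot 11
Table: [366, _, 681, 538, 740, 564, _, 889, 67, _, _, 967, _]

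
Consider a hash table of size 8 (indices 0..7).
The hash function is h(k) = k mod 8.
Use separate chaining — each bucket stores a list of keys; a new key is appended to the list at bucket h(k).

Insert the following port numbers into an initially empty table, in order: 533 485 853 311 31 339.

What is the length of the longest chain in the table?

Insert 533: h=5, bucket 5 empty → new chain.
Insert 485: h=5, bucket 5 nonempty → append to chain.
Insert 853: h=5, bucket 5 nonempty → append to chain.
Insert 311: h=7, bucket 7 empty → new chain.
Insert 31: h=7, bucket 7 nonempty → append to chain.
Insert 339: h=3, bucket 3 empty → new chain.
Final buckets:
0: -
1: -
2: -
3: 339
4: -
5: 533 -> 485 -> 853
6: -
7: 311 -> 31

3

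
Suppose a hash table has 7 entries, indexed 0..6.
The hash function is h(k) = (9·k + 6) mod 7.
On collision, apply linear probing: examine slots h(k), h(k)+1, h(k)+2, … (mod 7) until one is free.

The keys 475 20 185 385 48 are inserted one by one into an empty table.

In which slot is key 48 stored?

1

475 hashes to 4; slot 4 is free → place at 4.
20 hashes to 4; 4 taken → place at 5.
185 hashes to 5; 5 taken → place at 6.
385 hashes to 6; 6 taken → place at 0.
48 hashes to 4; 4,5,6,0 taken → place at 1.
Table: [385, 48, —, —, 475, 20, 185]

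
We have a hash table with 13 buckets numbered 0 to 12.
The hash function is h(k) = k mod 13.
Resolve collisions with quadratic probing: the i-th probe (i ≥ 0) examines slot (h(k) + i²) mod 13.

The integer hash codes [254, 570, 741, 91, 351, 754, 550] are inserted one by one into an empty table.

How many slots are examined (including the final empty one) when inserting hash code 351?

254: h=7 → slot 7
570: h=11 → slot 11
741: h=0 → slot 0
91: h=0, probe 0,1 → slot 1
351: h=0, probe 0,1,4 → slot 4
754: h=0, probe 0,1,4,9 → slot 9
550: h=4, probe 4,5 → slot 5
Table: [741, 91, _, _, 351, 550, _, 254, _, 754, _, 570, _]

3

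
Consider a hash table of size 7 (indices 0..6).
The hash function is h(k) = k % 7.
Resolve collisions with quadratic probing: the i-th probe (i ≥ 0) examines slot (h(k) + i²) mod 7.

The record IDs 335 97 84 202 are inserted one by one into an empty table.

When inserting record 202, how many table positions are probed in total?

3

Insert 335: h=6, slot 6 empty -> index 6.
Insert 97: h=6, slot 6 occupied -> index 0.
Insert 84: h=0, slot 0 occupied -> index 1.
Insert 202: h=6, slots 6,0 occupied -> index 3.
Table: [97, 84, -, 202, -, -, 335]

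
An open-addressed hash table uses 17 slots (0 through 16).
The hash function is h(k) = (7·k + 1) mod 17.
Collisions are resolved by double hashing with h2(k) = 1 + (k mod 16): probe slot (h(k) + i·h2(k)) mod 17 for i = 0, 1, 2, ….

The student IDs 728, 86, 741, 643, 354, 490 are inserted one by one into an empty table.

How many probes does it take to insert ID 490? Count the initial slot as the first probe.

728 hashes to 14; slot 14 is free -> place at 14.
86 hashes to 8; slot 8 is free -> place at 8.
741 hashes to 3; slot 3 is free -> place at 3.
643 hashes to 14, h2=4; 14 taken -> place at 1.
354 hashes to 14, h2=3; 14 taken -> place at 0.
490 hashes to 14, h2=11; 14,8 taken -> place at 2.
Table: [354, 643, 490, 741, -, -, -, -, 86, -, -, -, -, -, 728, -, -]

3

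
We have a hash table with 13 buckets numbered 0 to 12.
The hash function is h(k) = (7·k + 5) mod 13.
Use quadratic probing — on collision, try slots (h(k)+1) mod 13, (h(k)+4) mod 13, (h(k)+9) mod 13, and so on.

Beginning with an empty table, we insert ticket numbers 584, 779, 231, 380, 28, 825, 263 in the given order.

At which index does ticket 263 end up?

Insert 584: h=11, slot 11 empty => index 11.
Insert 779: h=11, slot 11 occupied => index 12.
Insert 231: h=10, slot 10 empty => index 10.
Insert 380: h=0, slot 0 empty => index 0.
Insert 28: h=6, slot 6 empty => index 6.
Insert 825: h=8, slot 8 empty => index 8.
Insert 263: h=0, slot 0 occupied => index 1.
Table: [380, 263, ∅, ∅, ∅, ∅, 28, ∅, 825, ∅, 231, 584, 779]

1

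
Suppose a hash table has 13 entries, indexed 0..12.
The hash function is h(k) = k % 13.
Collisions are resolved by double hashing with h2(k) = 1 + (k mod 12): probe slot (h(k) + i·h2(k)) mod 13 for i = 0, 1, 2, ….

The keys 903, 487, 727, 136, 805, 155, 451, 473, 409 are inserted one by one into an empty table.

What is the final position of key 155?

903 hashes to 6; slot 6 is free => place at 6.
487 hashes to 6, h2=8; 6 taken => place at 1.
727 hashes to 12; slot 12 is free => place at 12.
136 hashes to 6, h2=5; 6 taken => place at 11.
805 hashes to 12, h2=2; 12,1 taken => place at 3.
155 hashes to 12, h2=12; 12,11 taken => place at 10.
451 hashes to 9; slot 9 is free => place at 9.
473 hashes to 5; slot 5 is free => place at 5.
409 hashes to 6, h2=2; 6 taken => place at 8.
Table: [_, 487, _, 805, _, 473, 903, _, 409, 451, 155, 136, 727]

10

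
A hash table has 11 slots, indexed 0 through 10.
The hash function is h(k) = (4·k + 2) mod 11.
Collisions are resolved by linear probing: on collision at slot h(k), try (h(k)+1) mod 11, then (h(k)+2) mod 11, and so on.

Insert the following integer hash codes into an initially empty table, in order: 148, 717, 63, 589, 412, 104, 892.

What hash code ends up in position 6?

148 hashes to 0; slot 0 is free → place at 0.
717 hashes to 10; slot 10 is free → place at 10.
63 hashes to 1; slot 1 is free → place at 1.
589 hashes to 4; slot 4 is free → place at 4.
412 hashes to 0; 0,1 taken → place at 2.
104 hashes to 0; 0,1,2 taken → place at 3.
892 hashes to 6; slot 6 is free → place at 6.
Table: [148, 63, 412, 104, 589, —, 892, —, —, —, 717]

892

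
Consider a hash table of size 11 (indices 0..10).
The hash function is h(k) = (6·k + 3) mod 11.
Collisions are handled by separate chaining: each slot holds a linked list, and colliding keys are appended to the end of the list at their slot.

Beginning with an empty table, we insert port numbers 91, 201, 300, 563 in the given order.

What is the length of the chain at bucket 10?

Insert 91: h=10, bucket 10 empty → new chain.
Insert 201: h=10, bucket 10 nonempty → append to chain.
Insert 300: h=10, bucket 10 nonempty → append to chain.
Insert 563: h=4, bucket 4 empty → new chain.
Final buckets:
0: _
1: _
2: _
3: _
4: 563
5: _
6: _
7: _
8: _
9: _
10: 91 -> 201 -> 300

3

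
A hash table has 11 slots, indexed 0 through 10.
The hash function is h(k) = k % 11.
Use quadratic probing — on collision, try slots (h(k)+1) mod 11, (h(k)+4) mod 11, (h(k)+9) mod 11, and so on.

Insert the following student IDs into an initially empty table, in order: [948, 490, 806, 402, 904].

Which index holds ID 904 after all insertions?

Insert 948: h=2, slot 2 empty -> index 2.
Insert 490: h=6, slot 6 empty -> index 6.
Insert 806: h=3, slot 3 empty -> index 3.
Insert 402: h=6, slot 6 occupied -> index 7.
Insert 904: h=2, slots 2,3,6 occupied -> index 0.
Table: [904, —, 948, 806, —, —, 490, 402, —, —, —]

0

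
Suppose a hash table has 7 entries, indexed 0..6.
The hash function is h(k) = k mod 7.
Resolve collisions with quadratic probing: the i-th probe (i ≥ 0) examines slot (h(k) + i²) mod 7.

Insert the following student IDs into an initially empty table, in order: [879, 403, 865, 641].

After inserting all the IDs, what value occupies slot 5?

879 hashes to 4; slot 4 is free -> place at 4.
403 hashes to 4; 4 taken -> place at 5.
865 hashes to 4; 4,5 taken -> place at 1.
641 hashes to 4; 4,5,1 taken -> place at 6.
Table: [., 865, ., ., 879, 403, 641]

403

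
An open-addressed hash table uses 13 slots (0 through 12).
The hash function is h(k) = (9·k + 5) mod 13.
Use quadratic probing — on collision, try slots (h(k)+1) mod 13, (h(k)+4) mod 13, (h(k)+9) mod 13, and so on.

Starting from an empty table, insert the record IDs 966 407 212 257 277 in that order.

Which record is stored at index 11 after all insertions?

966 hashes to 2; slot 2 is free => place at 2.
407 hashes to 2; 2 taken => place at 3.
212 hashes to 2; 2,3 taken => place at 6.
257 hashes to 4; slot 4 is free => place at 4.
277 hashes to 2; 2,3,6 taken => place at 11.
Table: [_, _, 966, 407, 257, _, 212, _, _, _, _, 277, _]

277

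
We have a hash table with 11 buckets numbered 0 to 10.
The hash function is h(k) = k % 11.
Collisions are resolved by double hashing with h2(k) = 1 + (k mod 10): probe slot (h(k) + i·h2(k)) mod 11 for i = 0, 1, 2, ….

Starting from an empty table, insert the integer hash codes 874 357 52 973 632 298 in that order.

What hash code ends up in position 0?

Insert 874: h=5, slot 5 empty => index 5.
Insert 357: h=5, h2=8, slot 5 occupied => index 2.
Insert 52: h=8, slot 8 empty => index 8.
Insert 973: h=5, h2=4, slot 5 occupied => index 9.
Insert 632: h=5, h2=3, slots 5,8 occupied => index 0.
Insert 298: h=1, slot 1 empty => index 1.
Table: [632, 298, 357, —, —, 874, —, —, 52, 973, —]

632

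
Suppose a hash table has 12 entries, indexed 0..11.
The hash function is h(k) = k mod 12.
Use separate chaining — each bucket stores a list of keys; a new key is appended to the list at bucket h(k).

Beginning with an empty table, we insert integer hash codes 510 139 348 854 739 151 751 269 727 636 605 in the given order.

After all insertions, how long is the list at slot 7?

Insert 510: h=6, bucket 6 empty -> new chain.
Insert 139: h=7, bucket 7 empty -> new chain.
Insert 348: h=0, bucket 0 empty -> new chain.
Insert 854: h=2, bucket 2 empty -> new chain.
Insert 739: h=7, bucket 7 nonempty -> append to chain.
Insert 151: h=7, bucket 7 nonempty -> append to chain.
Insert 751: h=7, bucket 7 nonempty -> append to chain.
Insert 269: h=5, bucket 5 empty -> new chain.
Insert 727: h=7, bucket 7 nonempty -> append to chain.
Insert 636: h=0, bucket 0 nonempty -> append to chain.
Insert 605: h=5, bucket 5 nonempty -> append to chain.
Final buckets:
0: 348 -> 636
1: _
2: 854
3: _
4: _
5: 269 -> 605
6: 510
7: 139 -> 739 -> 151 -> 751 -> 727
8: _
9: _
10: _
11: _

5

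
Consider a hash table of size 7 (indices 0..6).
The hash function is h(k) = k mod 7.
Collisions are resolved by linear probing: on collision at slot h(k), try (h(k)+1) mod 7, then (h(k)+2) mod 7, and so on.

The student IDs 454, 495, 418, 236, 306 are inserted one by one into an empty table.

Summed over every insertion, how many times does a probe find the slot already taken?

454: h=6 → slot 6
495: h=5 → slot 5
418: h=5, probe 5,6,0 → slot 0
236: h=5, probe 5,6,0,1 → slot 1
306: h=5, probe 5,6,0,1,2 → slot 2
Table: [418, 236, 306, —, —, 495, 454]

9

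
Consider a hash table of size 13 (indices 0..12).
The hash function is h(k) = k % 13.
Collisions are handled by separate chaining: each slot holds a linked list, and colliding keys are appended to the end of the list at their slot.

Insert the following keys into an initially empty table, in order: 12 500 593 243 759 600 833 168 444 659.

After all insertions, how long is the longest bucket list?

12 -> bucket 12
500 -> bucket 6
593 -> bucket 8
243 -> bucket 9
759 -> bucket 5
600 -> bucket 2
833 -> bucket 1
168 -> bucket 12 (collision)
444 -> bucket 2 (collision)
659 -> bucket 9 (collision)
Final buckets:
0: _
1: 833
2: 600 -> 444
3: _
4: _
5: 759
6: 500
7: _
8: 593
9: 243 -> 659
10: _
11: _
12: 12 -> 168

2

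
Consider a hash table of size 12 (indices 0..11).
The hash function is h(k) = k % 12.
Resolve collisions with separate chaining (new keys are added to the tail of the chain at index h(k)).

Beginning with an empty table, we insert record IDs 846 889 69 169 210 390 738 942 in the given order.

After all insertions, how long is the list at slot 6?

5

Insert 846: h=6, bucket 6 empty -> new chain.
Insert 889: h=1, bucket 1 empty -> new chain.
Insert 69: h=9, bucket 9 empty -> new chain.
Insert 169: h=1, bucket 1 nonempty -> append to chain.
Insert 210: h=6, bucket 6 nonempty -> append to chain.
Insert 390: h=6, bucket 6 nonempty -> append to chain.
Insert 738: h=6, bucket 6 nonempty -> append to chain.
Insert 942: h=6, bucket 6 nonempty -> append to chain.
Final buckets:
0: ∅
1: 889 -> 169
2: ∅
3: ∅
4: ∅
5: ∅
6: 846 -> 210 -> 390 -> 738 -> 942
7: ∅
8: ∅
9: 69
10: ∅
11: ∅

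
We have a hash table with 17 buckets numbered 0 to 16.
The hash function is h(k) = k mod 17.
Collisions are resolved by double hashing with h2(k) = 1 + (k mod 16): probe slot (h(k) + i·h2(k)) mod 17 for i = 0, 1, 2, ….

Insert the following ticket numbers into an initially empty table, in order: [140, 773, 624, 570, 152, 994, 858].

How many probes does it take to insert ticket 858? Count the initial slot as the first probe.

Insert 140: h=4, slot 4 empty -> index 4.
Insert 773: h=8, slot 8 empty -> index 8.
Insert 624: h=12, slot 12 empty -> index 12.
Insert 570: h=9, slot 9 empty -> index 9.
Insert 152: h=16, slot 16 empty -> index 16.
Insert 994: h=8, h2=3, slot 8 occupied -> index 11.
Insert 858: h=8, h2=11, slot 8 occupied -> index 2.
Table: [∅, ∅, 858, ∅, 140, ∅, ∅, ∅, 773, 570, ∅, 994, 624, ∅, ∅, ∅, 152]

2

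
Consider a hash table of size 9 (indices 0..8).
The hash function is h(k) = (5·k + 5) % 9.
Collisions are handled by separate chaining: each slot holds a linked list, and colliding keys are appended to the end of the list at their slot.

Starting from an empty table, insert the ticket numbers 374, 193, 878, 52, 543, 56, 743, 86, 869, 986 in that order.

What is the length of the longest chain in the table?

6

374 → bucket 3
193 → bucket 7
878 → bucket 3 (collision)
52 → bucket 4
543 → bucket 2
56 → bucket 6
743 → bucket 3 (collision)
86 → bucket 3 (collision)
869 → bucket 3 (collision)
986 → bucket 3 (collision)
Final buckets:
0: ∅
1: ∅
2: 543
3: 374 -> 878 -> 743 -> 86 -> 869 -> 986
4: 52
5: ∅
6: 56
7: 193
8: ∅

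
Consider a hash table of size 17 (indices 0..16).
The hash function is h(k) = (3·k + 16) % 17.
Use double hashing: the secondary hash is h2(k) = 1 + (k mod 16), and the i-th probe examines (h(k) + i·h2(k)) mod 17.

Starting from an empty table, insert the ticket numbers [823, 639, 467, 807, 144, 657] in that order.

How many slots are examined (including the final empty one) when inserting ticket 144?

823: h=3 → slot 3
639: h=12 → slot 12
467: h=6 → slot 6
807: h=6, h2=8, probe 6,14 → slot 14
144: h=6, h2=1, probe 6,7 → slot 7
657: h=15 → slot 15
Table: [_, _, _, 823, _, _, 467, 144, _, _, _, _, 639, _, 807, 657, _]

2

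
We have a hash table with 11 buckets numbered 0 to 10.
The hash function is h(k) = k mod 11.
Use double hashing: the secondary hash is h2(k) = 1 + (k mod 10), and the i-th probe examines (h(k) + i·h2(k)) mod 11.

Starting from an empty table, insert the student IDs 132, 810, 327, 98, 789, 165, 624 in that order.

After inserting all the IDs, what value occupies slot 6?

132 hashes to 0; slot 0 is free → place at 0.
810 hashes to 7; slot 7 is free → place at 7.
327 hashes to 8; slot 8 is free → place at 8.
98 hashes to 10; slot 10 is free → place at 10.
789 hashes to 8, h2=10; 8,7 taken → place at 6.
165 hashes to 0, h2=6; 0,6 taken → place at 1.
624 hashes to 8, h2=5; 8 taken → place at 2.
Table: [132, 165, 624, —, —, —, 789, 810, 327, —, 98]

789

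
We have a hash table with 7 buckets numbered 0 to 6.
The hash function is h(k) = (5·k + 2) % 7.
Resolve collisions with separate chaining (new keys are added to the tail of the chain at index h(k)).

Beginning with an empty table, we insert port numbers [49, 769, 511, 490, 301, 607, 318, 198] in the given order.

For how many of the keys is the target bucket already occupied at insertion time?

49 -> bucket 2
769 -> bucket 4
511 -> bucket 2 (collision)
490 -> bucket 2 (collision)
301 -> bucket 2 (collision)
607 -> bucket 6
318 -> bucket 3
198 -> bucket 5
Final buckets:
0: .
1: .
2: 49 -> 511 -> 490 -> 301
3: 318
4: 769
5: 198
6: 607

3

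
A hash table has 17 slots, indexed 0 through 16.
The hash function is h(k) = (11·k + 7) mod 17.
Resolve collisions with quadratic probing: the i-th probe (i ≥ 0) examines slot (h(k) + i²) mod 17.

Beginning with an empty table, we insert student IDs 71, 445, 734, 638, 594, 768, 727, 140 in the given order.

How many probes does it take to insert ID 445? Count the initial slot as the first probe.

2

Insert 71: h=6, slot 6 empty => index 6.
Insert 445: h=6, slot 6 occupied => index 7.
Insert 734: h=6, slots 6,7 occupied => index 10.
Insert 638: h=4, slot 4 empty => index 4.
Insert 594: h=13, slot 13 empty => index 13.
Insert 768: h=6, slots 6,7,10 occupied => index 15.
Insert 727: h=14, slot 14 empty => index 14.
Insert 140: h=0, slot 0 empty => index 0.
Table: [140, _, _, _, 638, _, 71, 445, _, _, 734, _, _, 594, 727, 768, _]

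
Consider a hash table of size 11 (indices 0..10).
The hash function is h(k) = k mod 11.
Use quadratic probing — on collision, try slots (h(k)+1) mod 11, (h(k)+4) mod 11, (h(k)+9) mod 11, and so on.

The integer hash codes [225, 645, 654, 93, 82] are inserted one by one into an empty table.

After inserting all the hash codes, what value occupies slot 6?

225 hashes to 5; slot 5 is free -> place at 5.
645 hashes to 7; slot 7 is free -> place at 7.
654 hashes to 5; 5 taken -> place at 6.
93 hashes to 5; 5,6 taken -> place at 9.
82 hashes to 5; 5,6,9 taken -> place at 3.
Table: [∅, ∅, ∅, 82, ∅, 225, 654, 645, ∅, 93, ∅]

654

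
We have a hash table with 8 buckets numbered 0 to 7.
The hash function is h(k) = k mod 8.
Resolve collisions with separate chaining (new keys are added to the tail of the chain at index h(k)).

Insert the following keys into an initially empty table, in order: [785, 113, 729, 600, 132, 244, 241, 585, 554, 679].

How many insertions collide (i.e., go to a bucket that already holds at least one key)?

785 -> bucket 1
113 -> bucket 1 (collision)
729 -> bucket 1 (collision)
600 -> bucket 0
132 -> bucket 4
244 -> bucket 4 (collision)
241 -> bucket 1 (collision)
585 -> bucket 1 (collision)
554 -> bucket 2
679 -> bucket 7
Final buckets:
0: 600
1: 785 -> 113 -> 729 -> 241 -> 585
2: 554
3: -
4: 132 -> 244
5: -
6: -
7: 679

5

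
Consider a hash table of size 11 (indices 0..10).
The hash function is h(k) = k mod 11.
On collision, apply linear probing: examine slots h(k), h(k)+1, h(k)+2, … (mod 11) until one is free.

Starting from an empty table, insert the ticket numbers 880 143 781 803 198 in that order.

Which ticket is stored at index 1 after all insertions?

143

Insert 880: h=0, slot 0 empty => index 0.
Insert 143: h=0, slot 0 occupied => index 1.
Insert 781: h=0, slots 0,1 occupied => index 2.
Insert 803: h=0, slots 0,1,2 occupied => index 3.
Insert 198: h=0, slots 0,1,2,3 occupied => index 4.
Table: [880, 143, 781, 803, 198, —, —, —, —, —, —]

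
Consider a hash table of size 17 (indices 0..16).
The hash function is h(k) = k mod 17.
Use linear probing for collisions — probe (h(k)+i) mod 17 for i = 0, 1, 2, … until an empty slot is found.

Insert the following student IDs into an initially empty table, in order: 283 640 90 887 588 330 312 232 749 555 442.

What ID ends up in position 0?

283: h=11 => slot 11
640: h=11, probe 11,12 => slot 12
90: h=5 => slot 5
887: h=3 => slot 3
588: h=10 => slot 10
330: h=7 => slot 7
312: h=6 => slot 6
232: h=11, probe 11,12,13 => slot 13
749: h=1 => slot 1
555: h=11, probe 11,12,13,14 => slot 14
442: h=0 => slot 0
Table: [442, 749, _, 887, _, 90, 312, 330, _, _, 588, 283, 640, 232, 555, _, _]

442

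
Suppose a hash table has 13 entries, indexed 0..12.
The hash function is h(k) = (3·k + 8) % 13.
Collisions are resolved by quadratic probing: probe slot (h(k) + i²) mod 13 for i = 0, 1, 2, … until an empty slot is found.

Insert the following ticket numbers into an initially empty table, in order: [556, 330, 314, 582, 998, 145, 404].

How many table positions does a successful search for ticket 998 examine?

3

Insert 556: h=12, slot 12 empty => index 12.
Insert 330: h=10, slot 10 empty => index 10.
Insert 314: h=1, slot 1 empty => index 1.
Insert 582: h=12, slot 12 occupied => index 0.
Insert 998: h=12, slots 12,0 occupied => index 3.
Insert 145: h=1, slot 1 occupied => index 2.
Insert 404: h=11, slot 11 empty => index 11.
Table: [582, 314, 145, 998, ∅, ∅, ∅, ∅, ∅, ∅, 330, 404, 556]
Lookup 998: h=12, probe 12,0,3 → found at 3.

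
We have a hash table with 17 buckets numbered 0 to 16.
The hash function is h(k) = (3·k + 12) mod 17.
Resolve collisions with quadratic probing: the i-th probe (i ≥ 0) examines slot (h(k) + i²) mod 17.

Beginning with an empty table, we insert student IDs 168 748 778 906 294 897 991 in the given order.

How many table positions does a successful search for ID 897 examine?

Insert 168: h=6, slot 6 empty => index 6.
Insert 748: h=12, slot 12 empty => index 12.
Insert 778: h=0, slot 0 empty => index 0.
Insert 906: h=10, slot 10 empty => index 10.
Insert 294: h=10, slot 10 occupied => index 11.
Insert 897: h=0, slot 0 occupied => index 1.
Insert 991: h=10, slots 10,11 occupied => index 14.
Table: [778, 897, -, -, -, -, 168, -, -, -, 906, 294, 748, -, 991, -, -]
Lookup 897: h=0, probe 0,1 → found at 1.

2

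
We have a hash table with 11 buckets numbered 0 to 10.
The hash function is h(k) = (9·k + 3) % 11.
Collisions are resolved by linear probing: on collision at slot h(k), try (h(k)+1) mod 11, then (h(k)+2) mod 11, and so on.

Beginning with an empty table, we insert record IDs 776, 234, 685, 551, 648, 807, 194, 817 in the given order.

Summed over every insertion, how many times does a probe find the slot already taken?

3

776 hashes to 2; slot 2 is free => place at 2.
234 hashes to 8; slot 8 is free => place at 8.
685 hashes to 8; 8 taken => place at 9.
551 hashes to 1; slot 1 is free => place at 1.
648 hashes to 5; slot 5 is free => place at 5.
807 hashes to 6; slot 6 is free => place at 6.
194 hashes to 0; slot 0 is free => place at 0.
817 hashes to 8; 8,9 taken => place at 10.
Table: [194, 551, 776, _, _, 648, 807, _, 234, 685, 817]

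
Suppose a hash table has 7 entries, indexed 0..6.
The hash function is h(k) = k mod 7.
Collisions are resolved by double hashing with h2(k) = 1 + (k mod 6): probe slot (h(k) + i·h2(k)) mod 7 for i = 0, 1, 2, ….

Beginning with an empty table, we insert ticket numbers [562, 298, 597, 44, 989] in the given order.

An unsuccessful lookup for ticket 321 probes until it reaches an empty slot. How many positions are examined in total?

2

562: h=2 → slot 2
298: h=4 → slot 4
597: h=2, h2=4, probe 2,6 → slot 6
44: h=2, h2=3, probe 2,5 → slot 5
989: h=2, h2=6, probe 2,1 → slot 1
Table: [∅, 989, 562, ∅, 298, 44, 597]
Lookup 321: h=6, h2=4, probe 6,3 → slot 3 empty, not found.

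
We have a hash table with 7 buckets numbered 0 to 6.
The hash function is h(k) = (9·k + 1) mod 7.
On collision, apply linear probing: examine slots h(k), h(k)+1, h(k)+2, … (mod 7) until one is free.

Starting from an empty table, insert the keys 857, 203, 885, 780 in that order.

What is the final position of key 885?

2

Insert 857: h=0, slot 0 empty => index 0.
Insert 203: h=1, slot 1 empty => index 1.
Insert 885: h=0, slots 0,1 occupied => index 2.
Insert 780: h=0, slots 0,1,2 occupied => index 3.
Table: [857, 203, 885, 780, ., ., .]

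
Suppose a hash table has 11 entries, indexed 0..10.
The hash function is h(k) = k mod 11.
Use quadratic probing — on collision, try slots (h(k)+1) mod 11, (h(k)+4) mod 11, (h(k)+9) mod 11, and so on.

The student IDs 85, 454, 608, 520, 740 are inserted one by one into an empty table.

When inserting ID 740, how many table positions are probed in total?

Insert 85: h=8, slot 8 empty → index 8.
Insert 454: h=3, slot 3 empty → index 3.
Insert 608: h=3, slot 3 occupied → index 4.
Insert 520: h=3, slots 3,4 occupied → index 7.
Insert 740: h=3, slots 3,4,7 occupied → index 1.
Table: [∅, 740, ∅, 454, 608, ∅, ∅, 520, 85, ∅, ∅]

4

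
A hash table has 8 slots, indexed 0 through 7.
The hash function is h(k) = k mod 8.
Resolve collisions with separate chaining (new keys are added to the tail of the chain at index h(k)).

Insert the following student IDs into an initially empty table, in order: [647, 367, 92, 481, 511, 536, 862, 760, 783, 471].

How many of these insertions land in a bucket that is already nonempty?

5

Insert 647: h=7, bucket 7 empty -> new chain.
Insert 367: h=7, bucket 7 nonempty -> append to chain.
Insert 92: h=4, bucket 4 empty -> new chain.
Insert 481: h=1, bucket 1 empty -> new chain.
Insert 511: h=7, bucket 7 nonempty -> append to chain.
Insert 536: h=0, bucket 0 empty -> new chain.
Insert 862: h=6, bucket 6 empty -> new chain.
Insert 760: h=0, bucket 0 nonempty -> append to chain.
Insert 783: h=7, bucket 7 nonempty -> append to chain.
Insert 471: h=7, bucket 7 nonempty -> append to chain.
Final buckets:
0: 536 -> 760
1: 481
2: ∅
3: ∅
4: 92
5: ∅
6: 862
7: 647 -> 367 -> 511 -> 783 -> 471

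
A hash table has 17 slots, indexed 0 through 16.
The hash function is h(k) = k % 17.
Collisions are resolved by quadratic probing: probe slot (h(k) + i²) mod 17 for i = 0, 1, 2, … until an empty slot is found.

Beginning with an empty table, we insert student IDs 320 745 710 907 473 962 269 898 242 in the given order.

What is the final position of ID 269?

320 hashes to 14; slot 14 is free -> place at 14.
745 hashes to 14; 14 taken -> place at 15.
710 hashes to 13; slot 13 is free -> place at 13.
907 hashes to 6; slot 6 is free -> place at 6.
473 hashes to 14; 14,15 taken -> place at 1.
962 hashes to 10; slot 10 is free -> place at 10.
269 hashes to 14; 14,15,1,6,13 taken -> place at 5.
898 hashes to 14; 14,15,1,6,13,5 taken -> place at 16.
242 hashes to 4; slot 4 is free -> place at 4.
Table: [∅, 473, ∅, ∅, 242, 269, 907, ∅, ∅, ∅, 962, ∅, ∅, 710, 320, 745, 898]

5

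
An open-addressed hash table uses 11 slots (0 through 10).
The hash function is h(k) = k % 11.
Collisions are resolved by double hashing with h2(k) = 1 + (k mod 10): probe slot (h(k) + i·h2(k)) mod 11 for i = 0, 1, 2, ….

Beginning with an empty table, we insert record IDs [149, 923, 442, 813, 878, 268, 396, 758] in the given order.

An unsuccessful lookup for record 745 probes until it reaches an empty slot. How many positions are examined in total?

149 hashes to 6; slot 6 is free → place at 6.
923 hashes to 10; slot 10 is free → place at 10.
442 hashes to 2; slot 2 is free → place at 2.
813 hashes to 10, h2=4; 10 taken → place at 3.
878 hashes to 9; slot 9 is free → place at 9.
268 hashes to 4; slot 4 is free → place at 4.
396 hashes to 0; slot 0 is free → place at 0.
758 hashes to 10, h2=9; 10 taken → place at 8.
Table: [396, —, 442, 813, 268, —, 149, —, 758, 878, 923]
Lookup 745: h=8, h2=6, probe 8,3,9,4,10,5 → slot 5 empty, not found.

6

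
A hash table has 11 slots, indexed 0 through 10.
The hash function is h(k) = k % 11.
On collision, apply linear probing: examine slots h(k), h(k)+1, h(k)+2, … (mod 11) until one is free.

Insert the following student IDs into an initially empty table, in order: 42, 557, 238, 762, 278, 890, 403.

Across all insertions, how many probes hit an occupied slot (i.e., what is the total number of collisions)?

6

Insert 42: h=9, slot 9 empty => index 9.
Insert 557: h=7, slot 7 empty => index 7.
Insert 238: h=7, slot 7 occupied => index 8.
Insert 762: h=3, slot 3 empty => index 3.
Insert 278: h=3, slot 3 occupied => index 4.
Insert 890: h=10, slot 10 empty => index 10.
Insert 403: h=7, slots 7,8,9,10 occupied => index 0.
Table: [403, _, _, 762, 278, _, _, 557, 238, 42, 890]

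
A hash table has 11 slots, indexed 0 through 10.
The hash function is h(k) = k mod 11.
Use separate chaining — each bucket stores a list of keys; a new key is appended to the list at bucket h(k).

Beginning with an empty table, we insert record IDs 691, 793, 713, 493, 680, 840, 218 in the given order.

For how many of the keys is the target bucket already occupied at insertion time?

4

691 → bucket 9
793 → bucket 1
713 → bucket 9 (collision)
493 → bucket 9 (collision)
680 → bucket 9 (collision)
840 → bucket 4
218 → bucket 9 (collision)
Final buckets:
0: -
1: 793
2: -
3: -
4: 840
5: -
6: -
7: -
8: -
9: 691 -> 713 -> 493 -> 680 -> 218
10: -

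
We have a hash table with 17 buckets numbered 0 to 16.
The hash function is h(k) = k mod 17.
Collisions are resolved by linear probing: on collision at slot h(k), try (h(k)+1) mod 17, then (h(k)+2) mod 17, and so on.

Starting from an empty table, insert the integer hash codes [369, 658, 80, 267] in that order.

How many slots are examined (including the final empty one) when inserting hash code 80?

3

Insert 369: h=12, slot 12 empty -> index 12.
Insert 658: h=12, slot 12 occupied -> index 13.
Insert 80: h=12, slots 12,13 occupied -> index 14.
Insert 267: h=12, slots 12,13,14 occupied -> index 15.
Table: [∅, ∅, ∅, ∅, ∅, ∅, ∅, ∅, ∅, ∅, ∅, ∅, 369, 658, 80, 267, ∅]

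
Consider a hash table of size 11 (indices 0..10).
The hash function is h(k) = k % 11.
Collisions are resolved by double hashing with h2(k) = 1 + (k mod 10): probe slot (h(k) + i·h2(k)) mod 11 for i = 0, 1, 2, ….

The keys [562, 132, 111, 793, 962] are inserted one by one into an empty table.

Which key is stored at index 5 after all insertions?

Insert 562: h=1, slot 1 empty → index 1.
Insert 132: h=0, slot 0 empty → index 0.
Insert 111: h=1, h2=2, slot 1 occupied → index 3.
Insert 793: h=1, h2=4, slot 1 occupied → index 5.
Insert 962: h=5, h2=3, slot 5 occupied → index 8.
Table: [132, 562, _, 111, _, 793, _, _, 962, _, _]

793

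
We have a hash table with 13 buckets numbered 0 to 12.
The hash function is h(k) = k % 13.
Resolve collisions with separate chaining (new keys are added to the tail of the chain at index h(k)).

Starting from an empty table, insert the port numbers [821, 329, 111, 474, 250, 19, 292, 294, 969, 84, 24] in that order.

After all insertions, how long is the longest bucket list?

821 → bucket 2
329 → bucket 4
111 → bucket 7
474 → bucket 6
250 → bucket 3
19 → bucket 6 (collision)
292 → bucket 6 (collision)
294 → bucket 8
969 → bucket 7 (collision)
84 → bucket 6 (collision)
24 → bucket 11
Final buckets:
0: .
1: .
2: 821
3: 250
4: 329
5: .
6: 474 -> 19 -> 292 -> 84
7: 111 -> 969
8: 294
9: .
10: .
11: 24
12: .

4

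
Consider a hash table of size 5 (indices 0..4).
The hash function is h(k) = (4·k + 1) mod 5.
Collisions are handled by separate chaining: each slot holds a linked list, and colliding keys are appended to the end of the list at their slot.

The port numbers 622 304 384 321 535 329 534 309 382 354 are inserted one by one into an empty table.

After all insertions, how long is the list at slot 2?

6

Insert 622: h=4, bucket 4 empty -> new chain.
Insert 304: h=2, bucket 2 empty -> new chain.
Insert 384: h=2, bucket 2 nonempty -> append to chain.
Insert 321: h=0, bucket 0 empty -> new chain.
Insert 535: h=1, bucket 1 empty -> new chain.
Insert 329: h=2, bucket 2 nonempty -> append to chain.
Insert 534: h=2, bucket 2 nonempty -> append to chain.
Insert 309: h=2, bucket 2 nonempty -> append to chain.
Insert 382: h=4, bucket 4 nonempty -> append to chain.
Insert 354: h=2, bucket 2 nonempty -> append to chain.
Final buckets:
0: 321
1: 535
2: 304 -> 384 -> 329 -> 534 -> 309 -> 354
3: -
4: 622 -> 382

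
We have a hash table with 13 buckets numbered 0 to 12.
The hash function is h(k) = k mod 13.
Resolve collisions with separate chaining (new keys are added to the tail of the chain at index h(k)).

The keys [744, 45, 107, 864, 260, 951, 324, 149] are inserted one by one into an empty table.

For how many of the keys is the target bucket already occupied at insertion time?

3

Insert 744: h=3, bucket 3 empty -> new chain.
Insert 45: h=6, bucket 6 empty -> new chain.
Insert 107: h=3, bucket 3 nonempty -> append to chain.
Insert 864: h=6, bucket 6 nonempty -> append to chain.
Insert 260: h=0, bucket 0 empty -> new chain.
Insert 951: h=2, bucket 2 empty -> new chain.
Insert 324: h=12, bucket 12 empty -> new chain.
Insert 149: h=6, bucket 6 nonempty -> append to chain.
Final buckets:
0: 260
1: —
2: 951
3: 744 -> 107
4: —
5: —
6: 45 -> 864 -> 149
7: —
8: —
9: —
10: —
11: —
12: 324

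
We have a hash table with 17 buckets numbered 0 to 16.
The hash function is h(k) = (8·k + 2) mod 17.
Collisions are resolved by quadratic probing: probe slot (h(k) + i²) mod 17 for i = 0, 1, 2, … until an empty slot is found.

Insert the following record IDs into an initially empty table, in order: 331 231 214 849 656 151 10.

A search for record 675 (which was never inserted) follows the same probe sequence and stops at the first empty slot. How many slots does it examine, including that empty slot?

3

331: h=15 → slot 15
231: h=14 → slot 14
214: h=14, probe 14,15,1 → slot 1
849: h=11 → slot 11
656: h=14, probe 14,15,1,6 → slot 6
151: h=3 → slot 3
10: h=14, probe 14,15,1,6,13 → slot 13
Table: [., 214, ., 151, ., ., 656, ., ., ., ., 849, ., 10, 231, 331, .]
Lookup 675: h=13, probe 13,14,0 → slot 0 empty, not found.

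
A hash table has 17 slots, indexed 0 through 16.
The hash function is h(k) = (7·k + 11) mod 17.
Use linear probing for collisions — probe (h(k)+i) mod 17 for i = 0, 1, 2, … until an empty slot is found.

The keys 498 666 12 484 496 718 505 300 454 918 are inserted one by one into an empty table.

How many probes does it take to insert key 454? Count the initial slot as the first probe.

498 hashes to 12; slot 12 is free → place at 12.
666 hashes to 15; slot 15 is free → place at 15.
12 hashes to 10; slot 10 is free → place at 10.
484 hashes to 16; slot 16 is free → place at 16.
496 hashes to 15; 15,16 taken → place at 0.
718 hashes to 5; slot 5 is free → place at 5.
505 hashes to 10; 10 taken → place at 11.
300 hashes to 3; slot 3 is free → place at 3.
454 hashes to 10; 10,11,12 taken → place at 13.
918 hashes to 11; 11,12,13 taken → place at 14.
Table: [496, ., ., 300, ., 718, ., ., ., ., 12, 505, 498, 454, 918, 666, 484]

4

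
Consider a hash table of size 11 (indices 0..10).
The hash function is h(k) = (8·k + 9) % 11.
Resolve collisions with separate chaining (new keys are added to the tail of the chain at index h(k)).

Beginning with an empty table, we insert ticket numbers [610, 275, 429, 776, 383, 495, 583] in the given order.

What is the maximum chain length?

Insert 610: h=5, bucket 5 empty → new chain.
Insert 275: h=9, bucket 9 empty → new chain.
Insert 429: h=9, bucket 9 nonempty → append to chain.
Insert 776: h=2, bucket 2 empty → new chain.
Insert 383: h=4, bucket 4 empty → new chain.
Insert 495: h=9, bucket 9 nonempty → append to chain.
Insert 583: h=9, bucket 9 nonempty → append to chain.
Final buckets:
0: -
1: -
2: 776
3: -
4: 383
5: 610
6: -
7: -
8: -
9: 275 -> 429 -> 495 -> 583
10: -

4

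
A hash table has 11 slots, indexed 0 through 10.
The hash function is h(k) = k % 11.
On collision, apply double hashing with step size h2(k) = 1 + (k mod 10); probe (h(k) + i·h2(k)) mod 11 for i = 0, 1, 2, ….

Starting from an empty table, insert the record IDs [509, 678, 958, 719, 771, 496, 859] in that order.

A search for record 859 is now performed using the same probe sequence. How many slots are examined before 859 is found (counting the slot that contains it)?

2

Insert 509: h=3, slot 3 empty → index 3.
Insert 678: h=7, slot 7 empty → index 7.
Insert 958: h=1, slot 1 empty → index 1.
Insert 719: h=4, slot 4 empty → index 4.
Insert 771: h=1, h2=2, slots 1,3 occupied → index 5.
Insert 496: h=1, h2=7, slot 1 occupied → index 8.
Insert 859: h=1, h2=10, slot 1 occupied → index 0.
Table: [859, 958, —, 509, 719, 771, —, 678, 496, —, —]
Lookup 859: h=1, h2=10, probe 1,0 → found at 0.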